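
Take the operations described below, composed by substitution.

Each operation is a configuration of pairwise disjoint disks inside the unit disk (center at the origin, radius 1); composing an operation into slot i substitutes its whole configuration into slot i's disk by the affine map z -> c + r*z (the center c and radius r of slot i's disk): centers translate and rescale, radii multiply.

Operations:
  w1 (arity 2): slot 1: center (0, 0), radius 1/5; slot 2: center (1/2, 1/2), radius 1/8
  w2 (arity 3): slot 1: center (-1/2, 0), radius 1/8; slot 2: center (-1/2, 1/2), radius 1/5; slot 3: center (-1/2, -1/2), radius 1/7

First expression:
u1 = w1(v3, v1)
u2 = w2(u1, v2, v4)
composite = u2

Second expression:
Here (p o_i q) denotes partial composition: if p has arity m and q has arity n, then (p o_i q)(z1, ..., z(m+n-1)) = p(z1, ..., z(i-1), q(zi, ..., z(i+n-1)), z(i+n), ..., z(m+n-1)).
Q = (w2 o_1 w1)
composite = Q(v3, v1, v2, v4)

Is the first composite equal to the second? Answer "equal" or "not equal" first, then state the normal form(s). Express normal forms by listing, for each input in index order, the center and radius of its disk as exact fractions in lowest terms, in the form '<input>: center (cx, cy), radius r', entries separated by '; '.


The first composite normalizes to v1: center (-7/16, 1/16), radius 1/64; v2: center (-1/2, 1/2), radius 1/5; v3: center (-1/2, 0), radius 1/40; v4: center (-1/2, -1/2), radius 1/7
The second composite normalizes to v1: center (-7/16, 1/16), radius 1/64; v2: center (-1/2, 1/2), radius 1/5; v3: center (-1/2, 0), radius 1/40; v4: center (-1/2, -1/2), radius 1/7
Identical normal forms: equal.

equal; both compose to v1: center (-7/16, 1/16), radius 1/64; v2: center (-1/2, 1/2), radius 1/5; v3: center (-1/2, 0), radius 1/40; v4: center (-1/2, -1/2), radius 1/7


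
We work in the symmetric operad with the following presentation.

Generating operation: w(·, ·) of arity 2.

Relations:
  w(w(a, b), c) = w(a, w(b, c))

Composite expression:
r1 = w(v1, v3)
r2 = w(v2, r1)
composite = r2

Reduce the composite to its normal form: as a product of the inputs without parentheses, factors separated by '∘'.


v2 ∘ v1 ∘ v3


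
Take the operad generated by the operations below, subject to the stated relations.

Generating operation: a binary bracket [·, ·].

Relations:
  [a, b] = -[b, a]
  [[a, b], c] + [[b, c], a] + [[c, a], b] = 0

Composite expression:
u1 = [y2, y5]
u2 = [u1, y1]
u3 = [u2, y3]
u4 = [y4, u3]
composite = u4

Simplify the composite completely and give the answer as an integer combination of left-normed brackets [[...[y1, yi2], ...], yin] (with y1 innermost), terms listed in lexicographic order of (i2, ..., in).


[[[[y1, y2], y5], y3], y4] - [[[[y1, y5], y2], y3], y4]


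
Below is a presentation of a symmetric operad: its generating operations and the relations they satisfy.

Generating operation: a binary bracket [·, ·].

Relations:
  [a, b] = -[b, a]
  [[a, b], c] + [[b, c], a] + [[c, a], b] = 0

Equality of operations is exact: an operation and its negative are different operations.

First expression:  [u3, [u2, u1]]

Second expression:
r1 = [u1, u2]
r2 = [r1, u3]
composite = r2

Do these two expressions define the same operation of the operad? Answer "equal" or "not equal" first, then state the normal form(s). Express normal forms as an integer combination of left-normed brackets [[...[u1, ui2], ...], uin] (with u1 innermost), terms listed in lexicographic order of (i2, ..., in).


Reducing the first expression gives [[u1, u2], u3]
Reducing the second expression gives [[u1, u2], u3]
One common form — equal.

equal — both sides give [[u1, u2], u3]


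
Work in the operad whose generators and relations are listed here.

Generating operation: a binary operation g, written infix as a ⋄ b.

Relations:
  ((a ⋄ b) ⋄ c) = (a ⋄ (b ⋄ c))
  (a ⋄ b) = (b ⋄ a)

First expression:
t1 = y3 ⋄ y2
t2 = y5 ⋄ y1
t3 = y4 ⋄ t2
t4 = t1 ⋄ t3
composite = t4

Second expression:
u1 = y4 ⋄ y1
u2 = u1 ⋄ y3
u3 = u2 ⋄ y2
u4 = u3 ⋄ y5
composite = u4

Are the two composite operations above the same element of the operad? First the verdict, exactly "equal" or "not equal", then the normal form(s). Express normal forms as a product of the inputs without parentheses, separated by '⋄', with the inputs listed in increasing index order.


The first expression, normalized: y1 ⋄ y2 ⋄ y3 ⋄ y4 ⋄ y5
The second expression, normalized: y1 ⋄ y2 ⋄ y3 ⋄ y4 ⋄ y5
Same normal form: equal.

equal; the common form is y1 ⋄ y2 ⋄ y3 ⋄ y4 ⋄ y5


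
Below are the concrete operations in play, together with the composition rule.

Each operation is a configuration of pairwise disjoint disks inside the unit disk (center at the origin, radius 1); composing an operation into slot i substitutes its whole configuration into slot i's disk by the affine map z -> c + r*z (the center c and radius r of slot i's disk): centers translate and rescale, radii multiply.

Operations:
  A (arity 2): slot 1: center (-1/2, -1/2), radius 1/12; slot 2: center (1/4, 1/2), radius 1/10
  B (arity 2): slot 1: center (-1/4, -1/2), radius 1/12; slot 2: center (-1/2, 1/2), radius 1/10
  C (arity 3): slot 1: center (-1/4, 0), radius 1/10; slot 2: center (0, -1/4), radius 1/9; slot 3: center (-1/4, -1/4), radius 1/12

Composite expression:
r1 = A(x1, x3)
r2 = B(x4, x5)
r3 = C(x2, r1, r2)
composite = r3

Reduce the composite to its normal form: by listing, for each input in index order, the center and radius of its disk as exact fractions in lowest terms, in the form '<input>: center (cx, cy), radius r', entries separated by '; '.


x1: center (-1/18, -11/36), radius 1/108; x2: center (-1/4, 0), radius 1/10; x3: center (1/36, -7/36), radius 1/90; x4: center (-13/48, -7/24), radius 1/144; x5: center (-7/24, -5/24), radius 1/120

Below C, radii multiply path by path; the x-disk centers shift.
input x2: composing its 1 substitution step yields center (-1/4, 0), radius 1/10
input x1: composing its 2 substitution steps yields center (-1/18, -11/36), radius 1/108
input x3: composing its 2 substitution steps yields center (1/36, -7/36), radius 1/90
input x4: composing its 2 substitution steps yields center (-13/48, -7/24), radius 1/144
input x5: composing its 2 substitution steps yields center (-7/24, -5/24), radius 1/120


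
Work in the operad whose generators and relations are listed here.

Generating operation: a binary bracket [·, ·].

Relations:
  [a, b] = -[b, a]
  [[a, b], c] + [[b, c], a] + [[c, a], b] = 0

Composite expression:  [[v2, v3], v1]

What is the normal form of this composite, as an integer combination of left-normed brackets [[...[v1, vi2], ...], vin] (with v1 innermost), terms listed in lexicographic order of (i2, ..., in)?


Left-normed coefficients sit on the v1-initial expansion words.
Composite bracket: [[v2, v3], v1]
Full expansion: 4 signed words from ab - ba (2^2 = 4).
Only words starting with v1 matter:
  the word v1v2v3 carries sign -1 and contributes -[[v1, v2], v3]
  the word v1v3v2 carries sign +1 and contributes +[[v1, v3], v2]

-[[v1, v2], v3] + [[v1, v3], v2]


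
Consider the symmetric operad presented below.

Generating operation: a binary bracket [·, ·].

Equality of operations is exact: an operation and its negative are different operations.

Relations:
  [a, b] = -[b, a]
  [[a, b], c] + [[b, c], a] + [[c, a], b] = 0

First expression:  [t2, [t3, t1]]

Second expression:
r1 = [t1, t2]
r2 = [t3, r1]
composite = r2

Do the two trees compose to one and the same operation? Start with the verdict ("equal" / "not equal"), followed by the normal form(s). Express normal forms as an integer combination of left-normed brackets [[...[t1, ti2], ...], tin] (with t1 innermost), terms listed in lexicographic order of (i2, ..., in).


not equal: they reduce to [[t1, t3], t2] and -[[t1, t2], t3]

The first expression, normalized: [[t1, t3], t2]
The second expression, normalized: -[[t1, t2], t3]
No match — not equal.


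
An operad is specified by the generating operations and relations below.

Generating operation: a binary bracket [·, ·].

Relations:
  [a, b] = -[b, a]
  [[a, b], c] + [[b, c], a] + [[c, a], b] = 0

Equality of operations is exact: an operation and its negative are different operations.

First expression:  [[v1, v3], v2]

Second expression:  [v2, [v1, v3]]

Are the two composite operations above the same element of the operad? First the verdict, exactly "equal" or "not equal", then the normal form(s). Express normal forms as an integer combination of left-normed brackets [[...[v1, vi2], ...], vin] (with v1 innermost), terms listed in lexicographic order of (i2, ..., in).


In normal form, the first expression is [[v1, v3], v2]
In normal form, the second expression is -[[v1, v3], v2]
No match — not equal.

not equal; first: [[v1, v3], v2]; second: -[[v1, v3], v2]


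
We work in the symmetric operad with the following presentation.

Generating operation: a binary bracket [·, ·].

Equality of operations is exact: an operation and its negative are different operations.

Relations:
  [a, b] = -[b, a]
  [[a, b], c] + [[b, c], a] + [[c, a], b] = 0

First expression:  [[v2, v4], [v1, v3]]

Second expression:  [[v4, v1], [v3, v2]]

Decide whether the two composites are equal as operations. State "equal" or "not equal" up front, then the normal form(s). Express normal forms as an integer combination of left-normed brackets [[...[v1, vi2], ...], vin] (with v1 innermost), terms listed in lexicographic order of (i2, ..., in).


The first expression, normalized: -[[[v1, v3], v2], v4] + [[[v1, v3], v4], v2]
The second expression, normalized: [[[v1, v4], v2], v3] - [[[v1, v4], v3], v2]
Different reductions; not equal.

not equal; the first gives -[[[v1, v3], v2], v4] + [[[v1, v3], v4], v2] and the second [[[v1, v4], v2], v3] - [[[v1, v4], v3], v2]


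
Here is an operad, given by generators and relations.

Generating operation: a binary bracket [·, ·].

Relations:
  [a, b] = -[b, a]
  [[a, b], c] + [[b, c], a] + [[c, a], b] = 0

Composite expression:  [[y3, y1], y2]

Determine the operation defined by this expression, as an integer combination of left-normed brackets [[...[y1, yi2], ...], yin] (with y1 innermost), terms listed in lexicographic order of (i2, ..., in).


-[[y1, y3], y2]


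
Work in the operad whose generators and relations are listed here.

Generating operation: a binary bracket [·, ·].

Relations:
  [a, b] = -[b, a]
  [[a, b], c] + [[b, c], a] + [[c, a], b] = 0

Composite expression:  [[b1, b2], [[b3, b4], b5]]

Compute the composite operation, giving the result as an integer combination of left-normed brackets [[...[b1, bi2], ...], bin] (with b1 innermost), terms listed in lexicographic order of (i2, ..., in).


[[[[b1, b2], b3], b4], b5] - [[[[b1, b2], b4], b3], b5] - [[[[b1, b2], b5], b3], b4] + [[[[b1, b2], b5], b4], b3]

Left-normed coefficients sit on the b1-initial expansion words.
Composite bracket: [[b1, b2], [[b3, b4], b5]]
Full expansion: 16 signed words from ab - ba (2^4 = 16).
The b1-initial words carry the normal form:
  b1b2b3b4b5 appears with sign +1, giving the term +[[[[b1, b2], b3], b4], b5]
  b1b2b4b3b5 appears with sign -1, giving the term -[[[[b1, b2], b4], b3], b5]
  b1b2b5b3b4 appears with sign -1, giving the term -[[[[b1, b2], b5], b3], b4]
  b1b2b5b4b3 appears with sign +1, giving the term +[[[[b1, b2], b5], b4], b3]


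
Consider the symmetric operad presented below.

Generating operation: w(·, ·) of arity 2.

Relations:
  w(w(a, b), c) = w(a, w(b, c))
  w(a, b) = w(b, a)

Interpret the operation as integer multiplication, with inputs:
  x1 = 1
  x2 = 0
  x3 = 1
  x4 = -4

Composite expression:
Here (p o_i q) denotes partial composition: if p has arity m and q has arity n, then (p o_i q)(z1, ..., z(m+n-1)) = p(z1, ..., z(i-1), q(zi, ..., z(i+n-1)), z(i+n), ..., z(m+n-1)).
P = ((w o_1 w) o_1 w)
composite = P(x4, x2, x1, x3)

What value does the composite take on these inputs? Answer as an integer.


0

w(x4, x2) = 0
w(w(x4, x2), x1) = 0
w(w(w(x4, x2), x1), x3) = 0


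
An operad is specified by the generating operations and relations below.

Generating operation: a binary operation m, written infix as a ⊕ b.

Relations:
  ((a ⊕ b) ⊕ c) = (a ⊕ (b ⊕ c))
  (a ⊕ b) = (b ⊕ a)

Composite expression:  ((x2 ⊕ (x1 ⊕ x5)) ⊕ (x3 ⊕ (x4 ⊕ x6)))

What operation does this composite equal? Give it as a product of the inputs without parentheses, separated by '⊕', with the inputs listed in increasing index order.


x1 ⊕ x2 ⊕ x3 ⊕ x4 ⊕ x5 ⊕ x6

With m associative and commutative, the x-input set is all that matters.
(x1 ⊕ x5) unparenthesizes to x1 ⊕ x5
(x2 ⊕ (x1 ⊕ x5)) unparenthesizes to x2 ⊕ x1 ⊕ x5
(x4 ⊕ x6) unparenthesizes to x4 ⊕ x6
(x3 ⊕ (x4 ⊕ x6)) unparenthesizes to x3 ⊕ x4 ⊕ x6
((x2 ⊕ (x1 ⊕ x5)) ⊕ (x3 ⊕ (x4 ⊕ x6))) unparenthesizes to x2 ⊕ x1 ⊕ x5 ⊕ x3 ⊕ x4 ⊕ x6
commutativity sorts the factors: x1 ⊕ x2 ⊕ x3 ⊕ x4 ⊕ x5 ⊕ x6


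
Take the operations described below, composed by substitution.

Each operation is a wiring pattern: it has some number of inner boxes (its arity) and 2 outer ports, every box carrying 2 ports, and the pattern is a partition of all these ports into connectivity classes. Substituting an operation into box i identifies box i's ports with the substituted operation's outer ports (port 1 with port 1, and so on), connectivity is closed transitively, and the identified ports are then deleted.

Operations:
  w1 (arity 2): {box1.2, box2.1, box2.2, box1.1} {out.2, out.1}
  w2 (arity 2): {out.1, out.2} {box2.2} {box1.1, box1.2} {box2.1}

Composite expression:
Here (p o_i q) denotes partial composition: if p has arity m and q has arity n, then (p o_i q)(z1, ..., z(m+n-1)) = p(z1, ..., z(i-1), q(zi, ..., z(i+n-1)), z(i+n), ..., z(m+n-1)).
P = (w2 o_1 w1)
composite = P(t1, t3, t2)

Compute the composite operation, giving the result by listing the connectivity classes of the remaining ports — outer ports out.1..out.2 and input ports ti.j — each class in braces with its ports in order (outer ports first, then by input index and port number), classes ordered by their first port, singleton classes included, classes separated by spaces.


Connectivity passes through glued w2-boundaries; trace each wire chain.
the subtree at w1 composes to {out.1, out.2} {t1.1, t1.2, t3.1, t3.2} on (t1, t3); out.j = own outer ports
the subtree at w2 composes to {out.1, out.2} {t1.1, t1.2, t3.1, t3.2} {t2.1} {t2.2} on (t1, t3, t2); out.j = own outer ports

{out.1, out.2} {t1.1, t1.2, t3.1, t3.2} {t2.1} {t2.2}


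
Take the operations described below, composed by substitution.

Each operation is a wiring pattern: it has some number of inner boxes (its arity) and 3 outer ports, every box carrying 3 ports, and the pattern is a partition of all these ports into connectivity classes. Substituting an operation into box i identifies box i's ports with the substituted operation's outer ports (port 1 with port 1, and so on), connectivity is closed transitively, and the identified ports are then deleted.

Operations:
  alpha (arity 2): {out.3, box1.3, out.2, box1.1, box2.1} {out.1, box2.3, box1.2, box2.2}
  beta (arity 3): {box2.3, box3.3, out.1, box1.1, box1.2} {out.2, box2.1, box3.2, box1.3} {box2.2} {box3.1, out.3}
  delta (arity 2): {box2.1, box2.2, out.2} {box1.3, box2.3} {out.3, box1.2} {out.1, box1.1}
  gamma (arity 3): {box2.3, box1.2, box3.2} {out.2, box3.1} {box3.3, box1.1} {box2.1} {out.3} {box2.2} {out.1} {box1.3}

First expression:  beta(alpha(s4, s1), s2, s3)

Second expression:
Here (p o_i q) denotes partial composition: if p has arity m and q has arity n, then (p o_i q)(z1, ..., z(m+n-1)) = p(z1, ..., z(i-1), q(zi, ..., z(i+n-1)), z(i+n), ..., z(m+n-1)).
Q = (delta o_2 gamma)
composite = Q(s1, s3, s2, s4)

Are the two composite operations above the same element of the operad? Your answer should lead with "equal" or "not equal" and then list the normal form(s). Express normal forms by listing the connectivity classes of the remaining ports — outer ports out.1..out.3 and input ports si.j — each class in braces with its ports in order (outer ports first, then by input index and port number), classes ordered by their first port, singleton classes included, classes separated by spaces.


In normal form, the first expression is {out.1, out.2, s1.1, s1.2, s1.3, s2.1, s2.3, s3.2, s3.3, s4.1, s4.2, s4.3} {out.3, s3.1} {s2.2}
In normal form, the second expression is {out.1, s1.1} {out.2, s4.1} {out.3, s1.2} {s1.3} {s2.1} {s2.2} {s2.3, s3.2, s4.2} {s3.1, s4.3} {s3.3}
The normal forms differ: not equal.

not equal — first {out.1, out.2, s1.1, s1.2, s1.3, s2.1, s2.3, s3.2, s3.3, s4.1, s4.2, s4.3} {out.3, s3.1} {s2.2}, second {out.1, s1.1} {out.2, s4.1} {out.3, s1.2} {s1.3} {s2.1} {s2.2} {s2.3, s3.2, s4.2} {s3.1, s4.3} {s3.3}


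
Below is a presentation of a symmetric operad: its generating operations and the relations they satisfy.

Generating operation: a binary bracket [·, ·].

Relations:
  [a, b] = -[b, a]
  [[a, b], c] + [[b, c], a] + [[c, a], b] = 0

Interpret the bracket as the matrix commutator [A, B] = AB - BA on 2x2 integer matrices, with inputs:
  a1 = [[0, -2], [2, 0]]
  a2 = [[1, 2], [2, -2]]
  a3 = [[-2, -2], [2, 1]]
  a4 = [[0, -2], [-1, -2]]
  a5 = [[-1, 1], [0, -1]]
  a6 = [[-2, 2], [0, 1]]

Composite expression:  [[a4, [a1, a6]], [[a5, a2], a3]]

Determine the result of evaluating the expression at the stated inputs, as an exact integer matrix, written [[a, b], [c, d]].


[a1, a6] = [[-4, -6], [-6, 4]]
[a4, [a1, a6]] = [[6, -28], [20, -6]]
[a5, a2] = [[2, -3], [0, -2]]
[[a5, a2], a3] = [[-6, -17], [-8, 6]]
[[a4, [a1, a6]], [[a5, a2], a3]] = [[564, -540], [-144, -564]]

[[564, -540], [-144, -564]]


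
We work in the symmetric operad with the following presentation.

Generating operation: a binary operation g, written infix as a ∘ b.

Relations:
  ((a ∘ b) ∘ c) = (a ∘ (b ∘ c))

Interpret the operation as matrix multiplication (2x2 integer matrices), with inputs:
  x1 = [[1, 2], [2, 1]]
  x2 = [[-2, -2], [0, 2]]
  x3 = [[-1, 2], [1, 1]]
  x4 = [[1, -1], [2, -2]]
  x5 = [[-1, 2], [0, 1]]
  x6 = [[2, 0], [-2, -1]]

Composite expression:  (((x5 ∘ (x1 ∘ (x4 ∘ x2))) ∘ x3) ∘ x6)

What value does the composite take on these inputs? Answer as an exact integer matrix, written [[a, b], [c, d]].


[[36, 24], [48, 32]]


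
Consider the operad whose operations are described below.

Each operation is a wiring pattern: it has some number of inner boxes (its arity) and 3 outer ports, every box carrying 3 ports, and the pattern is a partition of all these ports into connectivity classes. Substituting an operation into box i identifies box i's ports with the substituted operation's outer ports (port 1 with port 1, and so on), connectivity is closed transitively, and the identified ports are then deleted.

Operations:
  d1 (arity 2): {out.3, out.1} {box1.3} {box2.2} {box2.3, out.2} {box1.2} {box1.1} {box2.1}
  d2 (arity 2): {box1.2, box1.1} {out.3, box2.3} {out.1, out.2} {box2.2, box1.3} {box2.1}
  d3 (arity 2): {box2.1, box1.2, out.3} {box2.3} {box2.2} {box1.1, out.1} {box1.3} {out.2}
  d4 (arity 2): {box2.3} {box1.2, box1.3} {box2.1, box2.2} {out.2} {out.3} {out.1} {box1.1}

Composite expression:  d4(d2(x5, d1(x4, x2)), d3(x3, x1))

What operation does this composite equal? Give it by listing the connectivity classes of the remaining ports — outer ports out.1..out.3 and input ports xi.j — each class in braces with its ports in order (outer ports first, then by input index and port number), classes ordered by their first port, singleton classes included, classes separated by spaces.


Treat the ports identified at d4 as solder joints: merge, then drop.
stage d1: inputs (x4, x2), connectivity {out.1, out.3} {out.2, x2.3} {x2.1} {x2.2} {x4.1} {x4.2} {x4.3}, out.j its boundary
stage d2: inputs (x5, x4, x2), connectivity {out.1, out.2} {out.3} {x2.1} {x2.2} {x2.3, x5.3} {x4.1} {x4.2} {x4.3} {x5.1, x5.2}, out.j its boundary
stage d3: inputs (x3, x1), connectivity {out.1, x3.1} {out.2} {out.3, x1.1, x3.2} {x1.2} {x1.3} {x3.3}, out.j its boundary
stage d4: inputs (x5, x4, x2, x3, x1), connectivity {out.1} {out.2} {out.3} {x1.1, x3.2} {x1.2} {x1.3} {x2.1} {x2.2} {x2.3, x5.3} {x3.1} {x3.3} {x4.1} {x4.2} {x4.3} {x5.1, x5.2}, out.j its boundary

{out.1} {out.2} {out.3} {x1.1, x3.2} {x1.2} {x1.3} {x2.1} {x2.2} {x2.3, x5.3} {x3.1} {x3.3} {x4.1} {x4.2} {x4.3} {x5.1, x5.2}


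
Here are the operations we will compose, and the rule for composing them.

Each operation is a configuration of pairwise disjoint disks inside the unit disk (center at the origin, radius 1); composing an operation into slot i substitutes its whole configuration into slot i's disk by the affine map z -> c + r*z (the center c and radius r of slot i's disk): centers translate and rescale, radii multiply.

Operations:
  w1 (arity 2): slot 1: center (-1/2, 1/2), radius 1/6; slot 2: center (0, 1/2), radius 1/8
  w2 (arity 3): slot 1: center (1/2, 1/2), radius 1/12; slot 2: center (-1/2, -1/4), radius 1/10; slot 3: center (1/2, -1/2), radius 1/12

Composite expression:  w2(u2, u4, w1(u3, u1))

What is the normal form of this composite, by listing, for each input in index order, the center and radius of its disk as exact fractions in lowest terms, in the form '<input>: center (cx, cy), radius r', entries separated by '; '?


u1: center (1/2, -11/24), radius 1/96; u2: center (1/2, 1/2), radius 1/12; u3: center (11/24, -11/24), radius 1/72; u4: center (-1/2, -1/4), radius 1/10

Affine substitution under w2: radii multiply and u-centers shift.
input u2: composing its 1 substitution step yields center (1/2, 1/2), radius 1/12
input u4: composing its 1 substitution step yields center (-1/2, -1/4), radius 1/10
input u3: composing its 2 substitution steps yields center (11/24, -11/24), radius 1/72
input u1: composing its 2 substitution steps yields center (1/2, -11/24), radius 1/96


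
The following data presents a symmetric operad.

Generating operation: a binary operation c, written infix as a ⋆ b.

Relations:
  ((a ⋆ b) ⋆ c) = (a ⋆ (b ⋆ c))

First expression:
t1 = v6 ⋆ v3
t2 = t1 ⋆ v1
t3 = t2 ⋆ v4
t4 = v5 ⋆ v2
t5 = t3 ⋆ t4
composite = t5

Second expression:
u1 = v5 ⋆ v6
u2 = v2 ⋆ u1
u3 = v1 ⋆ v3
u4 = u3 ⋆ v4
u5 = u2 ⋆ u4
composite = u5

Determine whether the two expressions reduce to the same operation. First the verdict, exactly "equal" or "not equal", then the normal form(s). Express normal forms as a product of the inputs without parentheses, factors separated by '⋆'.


The first expression reduces to v6 ⋆ v3 ⋆ v1 ⋆ v4 ⋆ v5 ⋆ v2
The second expression reduces to v2 ⋆ v5 ⋆ v6 ⋆ v1 ⋆ v3 ⋆ v4
Distinct normal forms: not equal.

not equal: they reduce to v6 ⋆ v3 ⋆ v1 ⋆ v4 ⋆ v5 ⋆ v2 and v2 ⋆ v5 ⋆ v6 ⋆ v1 ⋆ v3 ⋆ v4


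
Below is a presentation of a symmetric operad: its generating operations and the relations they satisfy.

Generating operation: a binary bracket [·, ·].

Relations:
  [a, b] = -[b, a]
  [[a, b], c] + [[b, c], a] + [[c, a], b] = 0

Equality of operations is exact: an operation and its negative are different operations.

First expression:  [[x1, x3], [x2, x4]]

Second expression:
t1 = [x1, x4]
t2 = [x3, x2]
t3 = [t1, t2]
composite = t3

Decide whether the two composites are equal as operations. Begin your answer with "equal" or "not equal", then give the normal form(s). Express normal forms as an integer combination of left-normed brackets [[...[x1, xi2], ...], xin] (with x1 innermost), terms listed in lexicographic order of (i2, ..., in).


The first composite normalizes to [[[x1, x3], x2], x4] - [[[x1, x3], x4], x2]
The second composite normalizes to -[[[x1, x4], x2], x3] + [[[x1, x4], x3], x2]
No match — not equal.

not equal; the first gives [[[x1, x3], x2], x4] - [[[x1, x3], x4], x2] and the second -[[[x1, x4], x2], x3] + [[[x1, x4], x3], x2]


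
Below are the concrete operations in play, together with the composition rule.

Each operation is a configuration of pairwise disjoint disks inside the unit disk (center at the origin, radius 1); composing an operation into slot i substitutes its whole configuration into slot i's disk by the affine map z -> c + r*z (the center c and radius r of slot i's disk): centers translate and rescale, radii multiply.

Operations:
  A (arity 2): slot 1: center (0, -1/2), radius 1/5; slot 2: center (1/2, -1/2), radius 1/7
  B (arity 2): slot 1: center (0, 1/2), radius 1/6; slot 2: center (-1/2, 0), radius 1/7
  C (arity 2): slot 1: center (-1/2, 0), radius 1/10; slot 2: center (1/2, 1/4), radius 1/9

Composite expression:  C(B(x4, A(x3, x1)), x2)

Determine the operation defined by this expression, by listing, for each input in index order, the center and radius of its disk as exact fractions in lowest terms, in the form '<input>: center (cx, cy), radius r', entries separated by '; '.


x1: center (-19/35, -1/140), radius 1/490; x2: center (1/2, 1/4), radius 1/9; x3: center (-11/20, -1/140), radius 1/350; x4: center (-1/2, 1/20), radius 1/60

Below C, radii multiply path by path; the x-disk centers shift.
input x4: applying the 2 nested substitutions gives center (-1/2, 1/20), radius 1/60
input x3: applying the 3 nested substitutions gives center (-11/20, -1/140), radius 1/350
input x1: applying the 3 nested substitutions gives center (-19/35, -1/140), radius 1/490
input x2: applying the 1 nested substitution gives center (1/2, 1/4), radius 1/9


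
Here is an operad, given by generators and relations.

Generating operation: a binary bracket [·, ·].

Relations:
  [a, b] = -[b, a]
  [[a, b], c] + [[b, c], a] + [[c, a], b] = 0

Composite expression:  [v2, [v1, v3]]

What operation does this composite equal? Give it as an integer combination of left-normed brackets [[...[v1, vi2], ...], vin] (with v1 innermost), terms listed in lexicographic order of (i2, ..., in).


-[[v1, v3], v2]

Expand each bracket as ab - ba; the v1-initial words give the coefficients.
Composite bracket: [v2, [v1, v3]]
Each bracket splits as ab - ba, giving 4 signed words (2^2 = 4).
Coefficients come from the v1-initial words:
  the word v1v3v2 carries sign -1 and contributes -[[v1, v3], v2]


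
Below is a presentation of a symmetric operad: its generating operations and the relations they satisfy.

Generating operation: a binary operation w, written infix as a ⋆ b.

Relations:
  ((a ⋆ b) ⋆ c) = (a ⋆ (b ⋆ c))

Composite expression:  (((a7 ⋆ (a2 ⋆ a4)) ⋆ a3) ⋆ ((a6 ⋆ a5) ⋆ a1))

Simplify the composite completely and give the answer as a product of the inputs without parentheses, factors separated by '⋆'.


Every regrouping of w is equal, so read the a-inputs in written order.
(a2 ⋆ a4) collapses to a2 ⋆ a4
(a7 ⋆ (a2 ⋆ a4)) collapses to a7 ⋆ a2 ⋆ a4
((a7 ⋆ (a2 ⋆ a4)) ⋆ a3) collapses to a7 ⋆ a2 ⋆ a4 ⋆ a3
(a6 ⋆ a5) collapses to a6 ⋆ a5
((a6 ⋆ a5) ⋆ a1) collapses to a6 ⋆ a5 ⋆ a1
(((a7 ⋆ (a2 ⋆ a4)) ⋆ a3) ⋆ ((a6 ⋆ a5) ⋆ a1)) collapses to a7 ⋆ a2 ⋆ a4 ⋆ a3 ⋆ a6 ⋆ a5 ⋆ a1

a7 ⋆ a2 ⋆ a4 ⋆ a3 ⋆ a6 ⋆ a5 ⋆ a1


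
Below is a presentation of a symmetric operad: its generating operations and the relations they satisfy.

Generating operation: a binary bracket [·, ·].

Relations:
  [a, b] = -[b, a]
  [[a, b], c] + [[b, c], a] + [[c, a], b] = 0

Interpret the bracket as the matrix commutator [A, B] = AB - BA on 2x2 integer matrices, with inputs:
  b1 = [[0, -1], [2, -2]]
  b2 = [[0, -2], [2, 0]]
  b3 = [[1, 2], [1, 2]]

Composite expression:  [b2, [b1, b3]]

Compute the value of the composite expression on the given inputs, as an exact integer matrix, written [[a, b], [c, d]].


[b1, b3] = [[-5, 3], [-4, 5]]
[b2, [b1, b3]] = [[2, -20], [-20, -2]]

[[2, -20], [-20, -2]]


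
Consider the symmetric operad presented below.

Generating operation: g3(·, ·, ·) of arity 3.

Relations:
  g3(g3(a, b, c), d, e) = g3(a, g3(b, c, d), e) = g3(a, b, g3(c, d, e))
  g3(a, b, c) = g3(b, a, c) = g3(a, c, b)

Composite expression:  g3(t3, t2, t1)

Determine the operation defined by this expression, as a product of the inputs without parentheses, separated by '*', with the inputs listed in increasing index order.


Shape and order are irrelevant to g3; the t-input set decides.
g3(t3, t2, t1) reduces to t3 * t2 * t1
the factors in increasing index order: t1 * t2 * t3

t1 * t2 * t3


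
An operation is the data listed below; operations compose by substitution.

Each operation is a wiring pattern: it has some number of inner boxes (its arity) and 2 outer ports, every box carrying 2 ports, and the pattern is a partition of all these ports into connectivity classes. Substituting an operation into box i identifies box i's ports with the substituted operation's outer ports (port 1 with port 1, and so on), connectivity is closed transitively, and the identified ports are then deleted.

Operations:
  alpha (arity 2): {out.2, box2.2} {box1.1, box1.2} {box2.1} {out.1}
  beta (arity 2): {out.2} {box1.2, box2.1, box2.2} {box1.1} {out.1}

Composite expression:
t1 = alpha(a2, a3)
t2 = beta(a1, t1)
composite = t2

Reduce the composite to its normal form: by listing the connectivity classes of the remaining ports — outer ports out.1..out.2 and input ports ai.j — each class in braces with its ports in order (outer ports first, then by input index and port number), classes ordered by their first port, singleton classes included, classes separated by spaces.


Connectivity passes through glued beta-boundaries; trace each wire chain.
stage alpha: inputs (a2, a3), connectivity {out.1} {out.2, a3.2} {a2.1, a2.2} {a3.1}, out.j its boundary
stage beta: inputs (a1, a2, a3), connectivity {out.1} {out.2} {a1.1} {a1.2, a3.2} {a2.1, a2.2} {a3.1}, out.j its boundary

{out.1} {out.2} {a1.1} {a1.2, a3.2} {a2.1, a2.2} {a3.1}


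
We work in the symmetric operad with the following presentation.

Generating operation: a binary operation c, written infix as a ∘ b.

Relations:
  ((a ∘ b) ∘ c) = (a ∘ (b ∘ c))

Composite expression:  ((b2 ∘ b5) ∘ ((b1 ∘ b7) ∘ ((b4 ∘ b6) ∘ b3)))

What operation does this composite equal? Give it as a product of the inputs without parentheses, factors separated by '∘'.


b2 ∘ b5 ∘ b1 ∘ b7 ∘ b4 ∘ b6 ∘ b3

Under associativity of c, the answer is the b's in reading order.
(b2 ∘ b5) collapses to b2 ∘ b5
(b1 ∘ b7) collapses to b1 ∘ b7
(b4 ∘ b6) collapses to b4 ∘ b6
((b4 ∘ b6) ∘ b3) collapses to b4 ∘ b6 ∘ b3
((b1 ∘ b7) ∘ ((b4 ∘ b6) ∘ b3)) collapses to b1 ∘ b7 ∘ b4 ∘ b6 ∘ b3
((b2 ∘ b5) ∘ ((b1 ∘ b7) ∘ ((b4 ∘ b6) ∘ b3))) collapses to b2 ∘ b5 ∘ b1 ∘ b7 ∘ b4 ∘ b6 ∘ b3


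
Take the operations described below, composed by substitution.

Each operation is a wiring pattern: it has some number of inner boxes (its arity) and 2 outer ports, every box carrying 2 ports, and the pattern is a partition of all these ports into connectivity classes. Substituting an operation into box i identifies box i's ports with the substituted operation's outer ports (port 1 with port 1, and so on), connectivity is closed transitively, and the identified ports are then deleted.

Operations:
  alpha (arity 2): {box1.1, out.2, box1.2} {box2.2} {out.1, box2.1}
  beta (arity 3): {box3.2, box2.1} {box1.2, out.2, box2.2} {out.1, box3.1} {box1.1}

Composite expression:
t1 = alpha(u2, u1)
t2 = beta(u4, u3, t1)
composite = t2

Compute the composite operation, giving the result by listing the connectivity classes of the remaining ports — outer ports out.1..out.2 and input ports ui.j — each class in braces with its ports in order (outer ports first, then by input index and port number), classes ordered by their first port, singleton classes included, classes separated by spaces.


{out.1, u1.1} {out.2, u3.2, u4.2} {u1.2} {u2.1, u2.2, u3.1} {u4.1}


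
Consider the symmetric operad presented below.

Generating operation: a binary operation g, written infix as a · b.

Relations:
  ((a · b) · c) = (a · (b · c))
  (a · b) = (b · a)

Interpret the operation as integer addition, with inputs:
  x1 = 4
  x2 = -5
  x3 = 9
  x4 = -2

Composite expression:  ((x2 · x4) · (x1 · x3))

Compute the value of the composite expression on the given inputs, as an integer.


6

(x2 · x4) = -7
(x1 · x3) = 13
((x2 · x4) · (x1 · x3)) = 6


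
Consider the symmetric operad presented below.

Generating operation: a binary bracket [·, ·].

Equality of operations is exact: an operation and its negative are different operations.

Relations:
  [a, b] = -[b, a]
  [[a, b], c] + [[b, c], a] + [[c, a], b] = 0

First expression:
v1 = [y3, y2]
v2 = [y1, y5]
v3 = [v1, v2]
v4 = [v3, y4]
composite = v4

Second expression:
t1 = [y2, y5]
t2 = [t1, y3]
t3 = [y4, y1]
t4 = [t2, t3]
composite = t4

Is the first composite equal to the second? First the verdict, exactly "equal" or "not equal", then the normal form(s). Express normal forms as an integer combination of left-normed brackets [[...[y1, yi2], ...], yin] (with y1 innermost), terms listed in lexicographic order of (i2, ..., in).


not equal: they reduce to [[[[y1, y5], y2], y3], y4] - [[[[y1, y5], y3], y2], y4] and [[[[y1, y4], y2], y5], y3] - [[[[y1, y4], y3], y2], y5] + [[[[y1, y4], y3], y5], y2] - [[[[y1, y4], y5], y2], y3]


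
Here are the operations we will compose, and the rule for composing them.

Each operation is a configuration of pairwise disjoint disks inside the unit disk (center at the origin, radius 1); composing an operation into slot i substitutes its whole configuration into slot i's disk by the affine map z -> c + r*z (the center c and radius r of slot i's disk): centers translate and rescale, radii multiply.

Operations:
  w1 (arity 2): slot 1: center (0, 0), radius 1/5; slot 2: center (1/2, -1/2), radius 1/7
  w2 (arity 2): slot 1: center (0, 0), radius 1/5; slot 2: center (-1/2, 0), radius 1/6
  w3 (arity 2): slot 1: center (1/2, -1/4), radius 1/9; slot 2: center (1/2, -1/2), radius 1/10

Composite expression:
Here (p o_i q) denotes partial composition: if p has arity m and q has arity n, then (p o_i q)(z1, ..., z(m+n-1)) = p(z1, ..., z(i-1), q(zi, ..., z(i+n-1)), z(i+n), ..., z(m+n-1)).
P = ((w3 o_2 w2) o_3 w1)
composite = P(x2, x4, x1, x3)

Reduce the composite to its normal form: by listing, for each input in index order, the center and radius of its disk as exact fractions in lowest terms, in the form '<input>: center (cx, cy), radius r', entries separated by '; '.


x1: center (9/20, -1/2), radius 1/300; x2: center (1/2, -1/4), radius 1/9; x3: center (11/24, -61/120), radius 1/420; x4: center (1/2, -1/2), radius 1/50

Only the slot chain above each x matters under w3; compose those maps.
input x2: applying the 1 nested substitution gives center (1/2, -1/4), radius 1/9
input x4: applying the 2 nested substitutions gives center (1/2, -1/2), radius 1/50
input x1: applying the 3 nested substitutions gives center (9/20, -1/2), radius 1/300
input x3: applying the 3 nested substitutions gives center (11/24, -61/120), radius 1/420


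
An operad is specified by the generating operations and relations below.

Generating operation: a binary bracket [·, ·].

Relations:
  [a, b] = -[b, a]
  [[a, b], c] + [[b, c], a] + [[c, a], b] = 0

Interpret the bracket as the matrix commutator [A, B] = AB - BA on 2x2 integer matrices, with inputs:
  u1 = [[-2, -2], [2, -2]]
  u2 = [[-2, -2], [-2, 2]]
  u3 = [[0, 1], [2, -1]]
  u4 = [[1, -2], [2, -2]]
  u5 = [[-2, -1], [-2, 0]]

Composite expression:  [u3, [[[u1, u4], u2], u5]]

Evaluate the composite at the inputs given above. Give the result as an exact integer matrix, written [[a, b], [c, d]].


[[-48, 192], [-336, 48]]

[u1, u4] = [[0, 6], [6, 0]]
[[u1, u4], u2] = [[0, 24], [-24, 0]]
[[[u1, u4], u2], u5] = [[-72, 48], [48, 72]]
[u3, [[[u1, u4], u2], u5]] = [[-48, 192], [-336, 48]]


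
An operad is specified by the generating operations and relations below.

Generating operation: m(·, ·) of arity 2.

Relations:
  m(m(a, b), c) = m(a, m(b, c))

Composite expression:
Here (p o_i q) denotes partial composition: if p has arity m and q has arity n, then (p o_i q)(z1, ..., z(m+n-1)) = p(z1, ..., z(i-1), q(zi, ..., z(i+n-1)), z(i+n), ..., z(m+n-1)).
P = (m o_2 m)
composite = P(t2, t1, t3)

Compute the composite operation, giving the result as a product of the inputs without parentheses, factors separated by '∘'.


t2 ∘ t1 ∘ t3

Key point: m is associative — brackets drop, the t-order remains.
m(t1, t3) unparenthesizes to t1 ∘ t3
m(t2, m(t1, t3)) unparenthesizes to t2 ∘ t1 ∘ t3


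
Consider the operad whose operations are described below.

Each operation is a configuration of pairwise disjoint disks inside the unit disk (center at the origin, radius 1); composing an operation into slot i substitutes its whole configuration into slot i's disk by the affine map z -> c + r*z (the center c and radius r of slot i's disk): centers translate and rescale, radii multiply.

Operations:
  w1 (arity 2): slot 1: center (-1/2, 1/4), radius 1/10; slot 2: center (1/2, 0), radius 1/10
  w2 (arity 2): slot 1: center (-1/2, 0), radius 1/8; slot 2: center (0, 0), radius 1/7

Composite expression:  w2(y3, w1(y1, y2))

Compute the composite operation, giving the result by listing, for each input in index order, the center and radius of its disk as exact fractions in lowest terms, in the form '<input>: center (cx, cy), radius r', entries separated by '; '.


Below w2, radii multiply path by path; the y-disk centers shift.
input y3: applying the 1 nested substitution gives center (-1/2, 0), radius 1/8
input y1: applying the 2 nested substitutions gives center (-1/14, 1/28), radius 1/70
input y2: applying the 2 nested substitutions gives center (1/14, 0), radius 1/70

y1: center (-1/14, 1/28), radius 1/70; y2: center (1/14, 0), radius 1/70; y3: center (-1/2, 0), radius 1/8


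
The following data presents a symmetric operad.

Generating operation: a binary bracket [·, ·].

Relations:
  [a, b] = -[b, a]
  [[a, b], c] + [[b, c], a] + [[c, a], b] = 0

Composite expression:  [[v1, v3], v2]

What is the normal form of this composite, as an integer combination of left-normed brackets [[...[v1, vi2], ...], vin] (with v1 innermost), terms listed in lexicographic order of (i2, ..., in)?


[[v1, v3], v2]

Left-normed coefficients sit on the v1-initial expansion words.
Composite bracket: [[v1, v3], v2]
The bracket unfolds into 4 signed words via [a, b] = ab - ba (2^2 = 4).
Words beginning with v1 determine it all:
  v1v3v2 (sign +1) contributes +[[v1, v3], v2]


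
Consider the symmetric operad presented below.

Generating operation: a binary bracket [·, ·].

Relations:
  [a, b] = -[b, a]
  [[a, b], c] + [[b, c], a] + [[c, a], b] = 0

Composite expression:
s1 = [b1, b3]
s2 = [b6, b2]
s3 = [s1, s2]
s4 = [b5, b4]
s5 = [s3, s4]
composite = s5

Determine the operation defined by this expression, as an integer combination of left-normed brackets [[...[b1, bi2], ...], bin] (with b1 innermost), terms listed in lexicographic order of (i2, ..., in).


[[[[[b1, b3], b2], b6], b4], b5] - [[[[[b1, b3], b2], b6], b5], b4] - [[[[[b1, b3], b6], b2], b4], b5] + [[[[[b1, b3], b6], b2], b5], b4]

Antisymmetry and Jacobi reduce to b1-anchored left-normed brackets.
Composite bracket: [[[b1, b3], [b6, b2]], [b5, b4]]
Expanding via [a, b] = ab - ba: 32 signed words (2^5 = 32).
Words beginning with b1 determine it all:
  b1b3b2b6b4b5 (sign +1) contributes +[[[[[b1, b3], b2], b6], b4], b5]
  b1b3b2b6b5b4 (sign -1) contributes -[[[[[b1, b3], b2], b6], b5], b4]
  b1b3b6b2b4b5 (sign -1) contributes -[[[[[b1, b3], b6], b2], b4], b5]
  b1b3b6b2b5b4 (sign +1) contributes +[[[[[b1, b3], b6], b2], b5], b4]


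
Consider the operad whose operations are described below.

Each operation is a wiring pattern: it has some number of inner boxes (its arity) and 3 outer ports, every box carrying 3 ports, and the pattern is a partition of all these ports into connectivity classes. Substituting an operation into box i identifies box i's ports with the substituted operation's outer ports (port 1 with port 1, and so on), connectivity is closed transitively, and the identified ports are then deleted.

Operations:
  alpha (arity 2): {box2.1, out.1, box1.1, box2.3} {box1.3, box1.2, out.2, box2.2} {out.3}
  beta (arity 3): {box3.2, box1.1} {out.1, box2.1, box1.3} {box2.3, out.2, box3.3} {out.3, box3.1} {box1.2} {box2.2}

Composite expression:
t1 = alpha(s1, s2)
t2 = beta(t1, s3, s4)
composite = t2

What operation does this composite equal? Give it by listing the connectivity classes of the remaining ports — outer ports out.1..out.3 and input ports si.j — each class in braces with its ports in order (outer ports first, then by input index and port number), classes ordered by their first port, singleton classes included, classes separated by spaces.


{out.1, s3.1} {out.2, s3.3, s4.3} {out.3, s4.1} {s1.1, s2.1, s2.3, s4.2} {s1.2, s1.3, s2.2} {s3.2}

Treat the ports identified at beta as solder joints: merge, then drop.
composing alpha on (s1, s2), with out.j its own outer ports: {out.1, s1.1, s2.1, s2.3} {out.2, s1.2, s1.3, s2.2} {out.3}
composing beta on (s1, s2, s3, s4), with out.j its own outer ports: {out.1, s3.1} {out.2, s3.3, s4.3} {out.3, s4.1} {s1.1, s2.1, s2.3, s4.2} {s1.2, s1.3, s2.2} {s3.2}
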